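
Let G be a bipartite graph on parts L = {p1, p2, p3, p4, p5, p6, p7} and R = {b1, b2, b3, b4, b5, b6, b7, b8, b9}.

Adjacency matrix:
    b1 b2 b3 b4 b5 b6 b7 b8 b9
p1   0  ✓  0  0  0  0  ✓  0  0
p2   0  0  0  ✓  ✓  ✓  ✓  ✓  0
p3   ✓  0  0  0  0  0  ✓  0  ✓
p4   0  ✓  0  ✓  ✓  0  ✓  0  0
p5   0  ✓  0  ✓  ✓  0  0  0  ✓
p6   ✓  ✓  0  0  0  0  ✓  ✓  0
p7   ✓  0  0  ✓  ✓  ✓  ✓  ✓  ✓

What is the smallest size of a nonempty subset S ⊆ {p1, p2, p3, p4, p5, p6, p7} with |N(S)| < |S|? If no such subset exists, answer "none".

A matching saturating every left vertex exists, for instance p1→b2, p2→b6, p3→b9, p4→b5, p5→b4, p6→b8, p7→b7.
By Hall's marriage theorem, this means |N(S)| ≥ |S| for every subset S, so no violating subset exists.

none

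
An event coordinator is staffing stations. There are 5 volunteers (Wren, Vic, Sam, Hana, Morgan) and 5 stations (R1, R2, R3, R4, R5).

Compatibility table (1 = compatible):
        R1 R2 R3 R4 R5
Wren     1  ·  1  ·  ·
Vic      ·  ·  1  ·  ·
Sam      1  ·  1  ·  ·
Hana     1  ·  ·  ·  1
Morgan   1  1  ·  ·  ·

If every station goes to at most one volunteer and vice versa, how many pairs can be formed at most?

A valid assignment of size 4: Wren–R1, Vic–R3, Hana–R5, Morgan–R2.
The set {Wren, Vic, Sam} has only 2 neighbours ({R1, R3}), so by Hall's theorem at most 4 of the 5 volunteers can be matched.

4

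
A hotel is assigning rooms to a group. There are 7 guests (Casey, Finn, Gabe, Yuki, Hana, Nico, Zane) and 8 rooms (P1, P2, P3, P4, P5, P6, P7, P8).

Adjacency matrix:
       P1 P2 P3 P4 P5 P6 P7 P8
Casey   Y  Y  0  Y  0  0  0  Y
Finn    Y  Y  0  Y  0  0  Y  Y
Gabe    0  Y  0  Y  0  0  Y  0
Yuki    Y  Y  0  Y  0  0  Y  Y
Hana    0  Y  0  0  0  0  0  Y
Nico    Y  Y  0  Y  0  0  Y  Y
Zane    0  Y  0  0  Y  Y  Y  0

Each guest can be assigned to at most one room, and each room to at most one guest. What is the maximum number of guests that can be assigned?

One maximum matching: Casey–P1, Finn–P7, Gabe–P4, Yuki–P2, Hana–P8, Zane–P5.
The set {Casey, Finn, Gabe, Yuki, Hana, Nico} has only 5 neighbours ({P1, P2, P4, P7, P8}), so by Hall's theorem at most 6 of the 7 guests can be matched.

6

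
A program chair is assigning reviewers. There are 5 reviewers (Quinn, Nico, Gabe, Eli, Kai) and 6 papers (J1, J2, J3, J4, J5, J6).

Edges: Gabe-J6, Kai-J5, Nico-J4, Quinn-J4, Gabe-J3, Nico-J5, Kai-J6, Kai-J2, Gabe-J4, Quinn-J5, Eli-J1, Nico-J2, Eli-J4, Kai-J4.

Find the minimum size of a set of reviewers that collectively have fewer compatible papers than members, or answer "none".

none

A matching saturating every reviewer exists, for instance Quinn→J4, Nico→J5, Gabe→J3, Eli→J1, Kai→J6.
By Hall's marriage theorem, this means |N(S)| ≥ |S| for every subset S, so no violating subset exists.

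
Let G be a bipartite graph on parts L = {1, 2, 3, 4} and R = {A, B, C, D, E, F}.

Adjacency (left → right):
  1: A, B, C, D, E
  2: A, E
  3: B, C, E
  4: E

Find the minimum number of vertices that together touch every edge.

A maximum matching has 4 edges (e.g. 1–B, 2–A, 3–C, 4–E).
By König's theorem the minimum vertex cover has the same size. One such cover is {1, 2, 3, 4}.

4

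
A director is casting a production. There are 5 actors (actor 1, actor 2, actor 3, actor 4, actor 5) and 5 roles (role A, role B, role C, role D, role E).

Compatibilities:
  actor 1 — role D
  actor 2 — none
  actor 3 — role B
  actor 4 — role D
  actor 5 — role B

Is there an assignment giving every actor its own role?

No

The set {actor 1, actor 2, actor 3, actor 4, actor 5} has only 2 neighbours ({role B, role D}), so by Hall's theorem at most 2 of the 5 actors can be matched.
Hence no matching covers every actor.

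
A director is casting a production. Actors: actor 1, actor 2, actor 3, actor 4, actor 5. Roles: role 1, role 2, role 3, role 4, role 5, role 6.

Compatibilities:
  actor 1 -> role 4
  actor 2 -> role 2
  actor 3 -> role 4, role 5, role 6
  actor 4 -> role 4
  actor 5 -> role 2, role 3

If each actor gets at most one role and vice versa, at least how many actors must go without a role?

1

A valid assignment of size 4: actor 1-role 4, actor 2-role 2, actor 3-role 5, actor 5-role 3.
The set {actor 1, actor 4} has only 1 neighbour ({role 4}), so by Hall's theorem at most 4 of the 5 actors can be matched.
That matches 4 of the 5, leaving 1 unmatched; no matching can do better.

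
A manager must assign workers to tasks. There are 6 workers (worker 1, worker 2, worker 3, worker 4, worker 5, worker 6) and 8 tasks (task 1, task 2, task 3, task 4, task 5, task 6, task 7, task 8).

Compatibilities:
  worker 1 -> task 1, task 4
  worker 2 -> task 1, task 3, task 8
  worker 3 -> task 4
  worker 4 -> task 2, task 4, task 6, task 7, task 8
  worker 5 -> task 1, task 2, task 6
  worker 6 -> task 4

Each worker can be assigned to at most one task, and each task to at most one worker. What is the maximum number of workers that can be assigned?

5

For example, pair worker 1→task 1, worker 2→task 3, worker 3→task 4, worker 4→task 8, worker 5→task 2.
The set {worker 3, worker 6} has only 1 neighbour ({task 4}), so by Hall's theorem at most 5 of the 6 workers can be matched.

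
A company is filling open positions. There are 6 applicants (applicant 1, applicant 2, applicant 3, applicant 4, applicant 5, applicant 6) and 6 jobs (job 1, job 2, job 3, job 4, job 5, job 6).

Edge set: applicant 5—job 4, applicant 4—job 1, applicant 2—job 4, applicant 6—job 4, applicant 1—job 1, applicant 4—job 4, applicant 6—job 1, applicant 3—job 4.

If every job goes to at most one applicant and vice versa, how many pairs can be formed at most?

For example, pair applicant 1–job 1, applicant 2–job 4.
The set {applicant 1, applicant 2, applicant 3, applicant 4, applicant 5, applicant 6} has only 2 neighbours ({job 1, job 4}), so by Hall's theorem at most 2 of the 6 applicants can be matched.

2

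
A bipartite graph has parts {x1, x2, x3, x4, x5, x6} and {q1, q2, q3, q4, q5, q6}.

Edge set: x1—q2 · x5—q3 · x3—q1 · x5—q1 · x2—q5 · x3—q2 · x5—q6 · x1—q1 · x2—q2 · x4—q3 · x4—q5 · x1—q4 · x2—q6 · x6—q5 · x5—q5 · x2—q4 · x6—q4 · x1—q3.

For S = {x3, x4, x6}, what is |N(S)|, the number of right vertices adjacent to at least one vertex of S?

The union of neighbours of {x3, x4, x6} is {q1, q2, q3, q4, q5}, which has 5 elements.
Since |N(S)| = 5 ≥ |S| = 3, Hall's condition holds for this subset.

5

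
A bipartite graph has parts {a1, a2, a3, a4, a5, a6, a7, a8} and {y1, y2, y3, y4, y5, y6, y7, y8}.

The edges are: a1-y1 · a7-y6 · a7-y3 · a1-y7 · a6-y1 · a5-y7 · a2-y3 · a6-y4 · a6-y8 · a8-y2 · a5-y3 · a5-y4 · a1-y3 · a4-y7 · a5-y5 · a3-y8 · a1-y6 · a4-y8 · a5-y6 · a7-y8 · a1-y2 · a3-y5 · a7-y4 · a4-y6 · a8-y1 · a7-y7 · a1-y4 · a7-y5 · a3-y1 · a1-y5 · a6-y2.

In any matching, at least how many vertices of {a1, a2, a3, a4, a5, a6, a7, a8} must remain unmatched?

0

A valid assignment of size 8: a1-y4, a2-y3, a3-y5, a4-y8, a5-y6, a6-y2, a7-y7, a8-y1.
This saturates every left vertex, so 8 is the maximum.
That matches 8 of the 8, leaving 0 unmatched; no matching can do better.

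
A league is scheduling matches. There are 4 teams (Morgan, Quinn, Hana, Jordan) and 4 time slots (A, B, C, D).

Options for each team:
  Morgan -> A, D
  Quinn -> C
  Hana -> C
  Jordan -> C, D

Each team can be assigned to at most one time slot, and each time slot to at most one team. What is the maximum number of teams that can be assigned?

3

One maximum matching: Morgan-A, Quinn-C, Jordan-D.
The set {Quinn, Hana} has only 1 neighbour ({C}), so by Hall's theorem at most 3 of the 4 teams can be matched.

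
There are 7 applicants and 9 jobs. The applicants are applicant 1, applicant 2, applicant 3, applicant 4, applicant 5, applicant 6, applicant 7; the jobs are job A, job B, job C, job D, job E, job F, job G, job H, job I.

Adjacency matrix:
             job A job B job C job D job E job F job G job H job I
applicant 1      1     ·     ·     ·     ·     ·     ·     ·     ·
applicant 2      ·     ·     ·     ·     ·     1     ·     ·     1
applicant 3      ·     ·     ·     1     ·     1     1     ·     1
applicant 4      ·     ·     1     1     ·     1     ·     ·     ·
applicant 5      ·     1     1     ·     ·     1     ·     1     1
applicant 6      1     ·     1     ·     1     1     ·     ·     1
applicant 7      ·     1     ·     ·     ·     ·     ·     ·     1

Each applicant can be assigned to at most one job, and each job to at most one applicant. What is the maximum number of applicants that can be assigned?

7

One maximum matching: applicant 1→job A, applicant 2→job F, applicant 3→job G, applicant 4→job D, applicant 5→job H, applicant 6→job C, applicant 7→job I.
This saturates every applicant, so 7 is the maximum.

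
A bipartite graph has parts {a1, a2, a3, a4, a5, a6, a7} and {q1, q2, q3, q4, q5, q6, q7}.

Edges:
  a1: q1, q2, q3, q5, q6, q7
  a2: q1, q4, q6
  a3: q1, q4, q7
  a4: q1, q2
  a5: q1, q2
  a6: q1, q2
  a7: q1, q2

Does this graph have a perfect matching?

No

The set {a4, a5, a6, a7} has only 2 neighbours ({q1, q2}), so by Hall's theorem at most 5 of the 7 left vertices can be matched.
Hence no matching covers every left vertex.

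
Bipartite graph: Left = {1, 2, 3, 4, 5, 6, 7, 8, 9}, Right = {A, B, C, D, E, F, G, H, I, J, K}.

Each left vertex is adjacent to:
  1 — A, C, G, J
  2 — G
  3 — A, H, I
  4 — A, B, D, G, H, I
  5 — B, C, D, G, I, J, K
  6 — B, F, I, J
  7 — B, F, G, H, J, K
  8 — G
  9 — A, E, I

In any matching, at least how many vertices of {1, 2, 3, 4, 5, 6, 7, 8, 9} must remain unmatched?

For example, pair 1→C, 2→G, 3→H, 4→A, 5→K, 6→B, 7→J, 9→I.
The set {2, 8} has only 1 neighbour ({G}), so by Hall's theorem at most 8 of the 9 left vertices can be matched.
That matches 8 of the 9, leaving 1 unmatched; no matching can do better.

1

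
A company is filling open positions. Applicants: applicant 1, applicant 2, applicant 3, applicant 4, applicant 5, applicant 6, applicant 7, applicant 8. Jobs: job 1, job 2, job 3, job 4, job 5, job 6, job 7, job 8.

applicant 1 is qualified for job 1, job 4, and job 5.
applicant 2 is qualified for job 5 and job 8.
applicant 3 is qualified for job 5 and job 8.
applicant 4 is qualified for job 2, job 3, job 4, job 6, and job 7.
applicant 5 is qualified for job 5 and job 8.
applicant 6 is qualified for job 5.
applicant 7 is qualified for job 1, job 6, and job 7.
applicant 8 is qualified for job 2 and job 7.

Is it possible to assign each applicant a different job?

The set {applicant 2, applicant 3, applicant 5, applicant 6} has only 2 neighbours ({job 5, job 8}), so by Hall's theorem at most 6 of the 8 applicants can be matched.
Hence no matching covers every applicant.

No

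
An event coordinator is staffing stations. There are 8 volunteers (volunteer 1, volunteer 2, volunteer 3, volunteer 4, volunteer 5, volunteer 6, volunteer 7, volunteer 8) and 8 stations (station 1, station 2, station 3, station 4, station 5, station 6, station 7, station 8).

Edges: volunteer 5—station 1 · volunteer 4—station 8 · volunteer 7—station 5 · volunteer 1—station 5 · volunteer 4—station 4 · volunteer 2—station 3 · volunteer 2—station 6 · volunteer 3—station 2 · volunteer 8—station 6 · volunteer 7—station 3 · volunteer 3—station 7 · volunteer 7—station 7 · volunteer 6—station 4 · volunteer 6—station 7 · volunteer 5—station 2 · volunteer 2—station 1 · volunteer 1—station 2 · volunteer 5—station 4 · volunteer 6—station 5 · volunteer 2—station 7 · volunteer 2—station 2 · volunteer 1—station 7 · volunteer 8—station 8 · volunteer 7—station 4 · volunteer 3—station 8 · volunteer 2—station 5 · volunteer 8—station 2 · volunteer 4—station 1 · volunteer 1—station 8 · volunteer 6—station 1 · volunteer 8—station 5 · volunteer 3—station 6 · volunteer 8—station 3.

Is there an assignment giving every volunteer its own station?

A valid assignment of size 8: volunteer 1–station 5, volunteer 2–station 6, volunteer 3–station 8, volunteer 4–station 1, volunteer 5–station 4, volunteer 6–station 7, volunteer 7–station 3, volunteer 8–station 2.
Every volunteer is matched, so this is a perfect matching.

Yes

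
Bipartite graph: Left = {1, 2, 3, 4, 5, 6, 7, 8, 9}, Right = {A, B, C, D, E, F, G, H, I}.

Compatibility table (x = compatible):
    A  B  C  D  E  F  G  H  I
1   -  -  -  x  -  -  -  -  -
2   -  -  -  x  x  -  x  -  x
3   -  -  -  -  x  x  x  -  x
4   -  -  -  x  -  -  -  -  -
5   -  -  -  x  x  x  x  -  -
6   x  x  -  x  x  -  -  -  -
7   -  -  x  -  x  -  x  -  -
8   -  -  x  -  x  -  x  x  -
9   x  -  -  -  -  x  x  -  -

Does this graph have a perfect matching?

No

The set {1, 4} has only 1 neighbour ({D}), so by Hall's theorem at most 8 of the 9 left vertices can be matched.
Hence no matching covers every left vertex.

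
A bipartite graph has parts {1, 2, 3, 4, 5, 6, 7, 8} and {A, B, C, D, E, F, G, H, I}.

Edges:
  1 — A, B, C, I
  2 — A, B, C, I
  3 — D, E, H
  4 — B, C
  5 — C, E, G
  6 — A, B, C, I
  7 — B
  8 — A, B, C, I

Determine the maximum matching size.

One maximum matching: 1–B, 2–A, 3–D, 4–C, 5–E, 6–I.
The set {1, 2, 4, 6, 7, 8} has only 4 neighbours ({A, B, C, I}), so by Hall's theorem at most 6 of the 8 left vertices can be matched.

6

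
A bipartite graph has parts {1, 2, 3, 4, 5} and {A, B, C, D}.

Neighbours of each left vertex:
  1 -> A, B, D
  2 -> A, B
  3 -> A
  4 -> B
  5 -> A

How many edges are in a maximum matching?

One maximum matching: 1–D, 2–B, 3–A.
The set {2, 3, 4, 5} has only 2 neighbours ({A, B}), so by Hall's theorem at most 3 of the 5 left vertices can be matched.

3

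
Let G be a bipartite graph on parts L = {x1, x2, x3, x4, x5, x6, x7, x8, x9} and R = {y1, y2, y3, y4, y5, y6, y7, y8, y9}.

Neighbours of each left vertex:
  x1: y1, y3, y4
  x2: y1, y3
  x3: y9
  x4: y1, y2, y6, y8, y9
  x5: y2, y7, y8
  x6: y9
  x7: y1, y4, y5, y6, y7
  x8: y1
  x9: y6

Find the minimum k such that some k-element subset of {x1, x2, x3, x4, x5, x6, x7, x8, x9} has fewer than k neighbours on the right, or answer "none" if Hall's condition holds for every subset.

2

Take S = {x3, x6}. Its neighbourhood is {y9}, so |N(S)| = 1 < |S| = 2.
No single vertex violates Hall's condition since each has at least one neighbour, so 2 is the minimum.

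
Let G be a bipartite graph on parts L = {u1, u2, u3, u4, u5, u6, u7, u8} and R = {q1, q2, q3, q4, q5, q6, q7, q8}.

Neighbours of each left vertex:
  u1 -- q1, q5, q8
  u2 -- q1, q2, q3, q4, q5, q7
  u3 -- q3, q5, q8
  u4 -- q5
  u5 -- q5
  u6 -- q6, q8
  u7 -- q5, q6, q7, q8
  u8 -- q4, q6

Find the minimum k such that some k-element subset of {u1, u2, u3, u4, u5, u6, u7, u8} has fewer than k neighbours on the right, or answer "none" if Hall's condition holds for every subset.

2

Take S = {u4, u5}. Its neighbourhood is {q5}, so |N(S)| = 1 < |S| = 2.
No single vertex violates Hall's condition since each has at least one neighbour, so 2 is the minimum.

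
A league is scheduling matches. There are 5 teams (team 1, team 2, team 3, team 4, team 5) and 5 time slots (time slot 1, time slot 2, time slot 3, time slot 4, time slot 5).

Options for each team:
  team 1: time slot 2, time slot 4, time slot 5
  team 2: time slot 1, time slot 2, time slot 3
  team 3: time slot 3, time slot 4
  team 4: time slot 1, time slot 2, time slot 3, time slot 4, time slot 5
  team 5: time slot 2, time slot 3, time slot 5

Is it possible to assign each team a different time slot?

For example, pair team 1→time slot 4, team 2→time slot 1, team 3→time slot 3, team 4→time slot 5, team 5→time slot 2.
All 5 teams are covered.

Yes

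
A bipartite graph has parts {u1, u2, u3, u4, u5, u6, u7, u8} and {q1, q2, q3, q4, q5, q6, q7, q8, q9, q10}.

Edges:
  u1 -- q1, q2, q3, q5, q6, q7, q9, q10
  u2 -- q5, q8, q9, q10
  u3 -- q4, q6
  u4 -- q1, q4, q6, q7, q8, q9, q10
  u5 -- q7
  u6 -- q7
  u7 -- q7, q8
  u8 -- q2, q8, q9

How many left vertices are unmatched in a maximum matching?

A valid assignment of size 7: u1-q6, u2-q5, u3-q4, u4-q9, u5-q7, u7-q8, u8-q2.
The set {u5, u6} has only 1 neighbour ({q7}), so by Hall's theorem at most 7 of the 8 left vertices can be matched.
That matches 7 of the 8, leaving 1 unmatched; no matching can do better.

1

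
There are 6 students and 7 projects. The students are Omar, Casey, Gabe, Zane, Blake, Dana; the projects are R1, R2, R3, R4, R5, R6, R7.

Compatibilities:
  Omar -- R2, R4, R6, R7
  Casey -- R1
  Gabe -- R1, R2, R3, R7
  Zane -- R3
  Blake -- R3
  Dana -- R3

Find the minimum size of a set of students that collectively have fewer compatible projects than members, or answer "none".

2

Take S = {Zane, Blake}. Its neighbourhood is {R3}, so |N(S)| = 1 < |S| = 2.
No single vertex violates Hall's condition since each has at least one neighbour, so 2 is the minimum.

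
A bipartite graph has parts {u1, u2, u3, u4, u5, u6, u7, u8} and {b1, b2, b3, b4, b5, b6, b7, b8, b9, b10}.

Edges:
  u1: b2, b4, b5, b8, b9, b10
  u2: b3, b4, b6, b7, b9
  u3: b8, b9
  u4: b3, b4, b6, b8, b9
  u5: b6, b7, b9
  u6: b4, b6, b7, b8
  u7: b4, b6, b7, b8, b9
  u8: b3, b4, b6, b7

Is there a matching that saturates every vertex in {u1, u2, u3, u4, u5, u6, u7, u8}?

The set {u2, u3, u4, u5, u6, u7, u8} has only 6 neighbours ({b3, b4, b6, b7, b8, b9}), so by Hall's theorem at most 7 of the 8 left vertices can be matched.
Hence no matching covers every left vertex.

No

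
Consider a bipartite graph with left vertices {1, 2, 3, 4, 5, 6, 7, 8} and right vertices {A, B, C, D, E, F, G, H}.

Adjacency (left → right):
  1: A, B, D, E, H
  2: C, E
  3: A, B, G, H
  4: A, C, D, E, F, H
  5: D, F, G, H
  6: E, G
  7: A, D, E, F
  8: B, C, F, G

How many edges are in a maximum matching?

8

For example, pair 1→A, 2→C, 3→G, 4→H, 5→F, 6→E, 7→D, 8→B.
All 8 left vertices are matched, so no larger matching exists.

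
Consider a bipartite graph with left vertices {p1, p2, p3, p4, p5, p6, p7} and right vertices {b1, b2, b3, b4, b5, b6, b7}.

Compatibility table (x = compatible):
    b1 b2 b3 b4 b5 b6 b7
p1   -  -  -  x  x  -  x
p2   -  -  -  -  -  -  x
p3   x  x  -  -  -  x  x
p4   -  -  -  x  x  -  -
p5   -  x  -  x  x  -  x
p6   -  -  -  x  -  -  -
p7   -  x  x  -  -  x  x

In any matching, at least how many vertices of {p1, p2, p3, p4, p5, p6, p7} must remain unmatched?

1

A valid assignment of size 6: p1–b4, p2–b7, p3–b6, p4–b5, p5–b2, p7–b3.
The set {p1, p2, p4, p6} has only 3 neighbours ({b4, b5, b7}), so by Hall's theorem at most 6 of the 7 left vertices can be matched.
That matches 6 of the 7, leaving 1 unmatched; no matching can do better.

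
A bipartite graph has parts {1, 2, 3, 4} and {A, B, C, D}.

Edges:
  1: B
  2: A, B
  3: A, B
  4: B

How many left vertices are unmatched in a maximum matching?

A valid assignment of size 2: 1-B, 2-A.
The set {1, 2, 3, 4} has only 2 neighbours ({A, B}), so by Hall's theorem at most 2 of the 4 left vertices can be matched.
That matches 2 of the 4, leaving 2 unmatched; no matching can do better.

2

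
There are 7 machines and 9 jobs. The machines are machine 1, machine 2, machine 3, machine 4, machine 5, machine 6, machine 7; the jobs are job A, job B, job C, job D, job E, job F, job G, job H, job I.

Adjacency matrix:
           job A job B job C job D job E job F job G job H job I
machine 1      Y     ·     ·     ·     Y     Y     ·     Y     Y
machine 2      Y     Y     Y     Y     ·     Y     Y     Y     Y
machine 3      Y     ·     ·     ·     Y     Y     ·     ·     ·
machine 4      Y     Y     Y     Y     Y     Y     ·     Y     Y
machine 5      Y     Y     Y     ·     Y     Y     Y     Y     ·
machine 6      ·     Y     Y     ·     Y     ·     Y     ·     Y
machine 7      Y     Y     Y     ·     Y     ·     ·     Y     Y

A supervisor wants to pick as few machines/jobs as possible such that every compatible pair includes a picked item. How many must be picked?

7

{machine 1, machine 2, machine 3, machine 4, machine 5, machine 6, machine 7} is a vertex cover of size 7: every edge has an endpoint in this set.
No smaller cover exists because machine 1–job I, machine 2–job F, machine 3–job A, machine 4–job D, machine 5–job B, machine 6–job G, machine 7–job H is a matching of size 7, and a cover must include an endpoint of each of these disjoint edges (König's theorem).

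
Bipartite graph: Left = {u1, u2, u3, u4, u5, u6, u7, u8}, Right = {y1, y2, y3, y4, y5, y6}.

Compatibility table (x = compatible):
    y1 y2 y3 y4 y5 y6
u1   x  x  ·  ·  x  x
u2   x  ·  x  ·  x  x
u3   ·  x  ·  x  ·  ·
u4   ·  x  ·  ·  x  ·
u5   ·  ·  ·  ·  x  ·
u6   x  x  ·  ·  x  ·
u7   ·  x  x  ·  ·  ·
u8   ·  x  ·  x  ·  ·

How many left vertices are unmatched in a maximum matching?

A valid assignment of size 6: u1→y6, u2→y3, u3→y4, u4→y2, u5→y5, u6→y1.
The set {u1, u2, u3, u4, u5, u6, u7, u8} has only 6 neighbours ({y1, y2, y3, y4, y5, y6}), so by Hall's theorem at most 6 of the 8 left vertices can be matched.
That matches 6 of the 8, leaving 2 unmatched; no matching can do better.

2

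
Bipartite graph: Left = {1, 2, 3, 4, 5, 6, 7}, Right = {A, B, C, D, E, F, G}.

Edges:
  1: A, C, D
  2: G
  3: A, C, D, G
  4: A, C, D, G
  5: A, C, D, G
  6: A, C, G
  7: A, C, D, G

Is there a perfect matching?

No

The set {1, 2, 3, 4, 5, 6, 7} has only 4 neighbours ({A, C, D, G}), so by Hall's theorem at most 4 of the 7 left vertices can be matched.
Hence no matching covers every left vertex.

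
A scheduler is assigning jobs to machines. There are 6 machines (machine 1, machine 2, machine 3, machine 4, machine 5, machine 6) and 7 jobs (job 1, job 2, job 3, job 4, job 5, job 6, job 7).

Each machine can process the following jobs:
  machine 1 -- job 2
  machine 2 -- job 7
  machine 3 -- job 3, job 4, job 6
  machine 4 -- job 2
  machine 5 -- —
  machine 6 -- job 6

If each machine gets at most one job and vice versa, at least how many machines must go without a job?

2

For example, pair machine 1–job 2, machine 2–job 7, machine 3–job 3, machine 6–job 6.
The set {machine 1, machine 4, machine 5} has only 1 neighbour ({job 2}), so by Hall's theorem at most 4 of the 6 machines can be matched.
That matches 4 of the 6, leaving 2 unmatched; no matching can do better.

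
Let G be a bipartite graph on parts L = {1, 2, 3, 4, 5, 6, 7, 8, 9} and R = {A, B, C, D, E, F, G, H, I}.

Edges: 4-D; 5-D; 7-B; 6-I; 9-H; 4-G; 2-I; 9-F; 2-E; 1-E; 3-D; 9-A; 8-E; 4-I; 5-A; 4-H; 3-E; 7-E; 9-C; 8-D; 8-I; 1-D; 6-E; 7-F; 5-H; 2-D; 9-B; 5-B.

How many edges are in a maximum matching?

7

A valid assignment of size 7: 1→D, 2→I, 3→E, 4→G, 5→H, 7→B, 9→A.
The set {1, 2, 3, 6, 8} has only 3 neighbours ({D, E, I}), so by Hall's theorem at most 7 of the 9 left vertices can be matched.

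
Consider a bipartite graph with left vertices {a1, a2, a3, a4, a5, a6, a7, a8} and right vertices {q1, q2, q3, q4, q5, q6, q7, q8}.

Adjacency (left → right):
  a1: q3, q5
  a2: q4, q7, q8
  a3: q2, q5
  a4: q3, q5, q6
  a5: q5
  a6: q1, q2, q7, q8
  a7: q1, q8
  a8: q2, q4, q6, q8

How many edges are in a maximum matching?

8

One maximum matching: a1→q3, a2→q4, a3→q2, a4→q6, a5→q5, a6→q7, a7→q1, a8→q8.
This saturates every left vertex, so 8 is the maximum.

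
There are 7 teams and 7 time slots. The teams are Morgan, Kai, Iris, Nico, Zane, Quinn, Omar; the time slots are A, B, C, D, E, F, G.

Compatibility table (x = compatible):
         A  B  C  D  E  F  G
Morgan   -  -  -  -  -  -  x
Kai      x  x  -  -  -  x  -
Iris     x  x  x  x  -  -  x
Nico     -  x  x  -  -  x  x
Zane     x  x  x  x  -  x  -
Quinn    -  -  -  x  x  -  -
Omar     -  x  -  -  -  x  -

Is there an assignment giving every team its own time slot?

Yes

For example, pair Morgan→G, Kai→F, Iris→A, Nico→C, Zane→D, Quinn→E, Omar→B.
Every team is matched, so this is a perfect matching.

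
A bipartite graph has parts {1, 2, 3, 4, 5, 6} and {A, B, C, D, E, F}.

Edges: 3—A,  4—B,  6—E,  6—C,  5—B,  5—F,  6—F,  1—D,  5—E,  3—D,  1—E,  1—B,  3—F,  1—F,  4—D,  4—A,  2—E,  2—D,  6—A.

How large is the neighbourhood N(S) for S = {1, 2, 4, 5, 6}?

The union of neighbours of {1, 2, 4, 5, 6} is {A, B, C, D, E, F}, which has 6 elements.
Since |N(S)| = 6 ≥ |S| = 5, Hall's condition holds for this subset.

6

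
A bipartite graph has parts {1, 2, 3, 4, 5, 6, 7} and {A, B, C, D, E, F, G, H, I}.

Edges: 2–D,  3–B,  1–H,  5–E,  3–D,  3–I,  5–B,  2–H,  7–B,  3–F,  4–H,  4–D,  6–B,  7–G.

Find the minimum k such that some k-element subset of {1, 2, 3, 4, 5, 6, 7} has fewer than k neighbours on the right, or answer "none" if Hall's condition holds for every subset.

3

Take S = {1, 2, 4}. Its neighbourhood is {D, H}, so |N(S)| = 2 < |S| = 3.
Every subset of size less than 3 has at least as many neighbours as members, so 3 is the minimum.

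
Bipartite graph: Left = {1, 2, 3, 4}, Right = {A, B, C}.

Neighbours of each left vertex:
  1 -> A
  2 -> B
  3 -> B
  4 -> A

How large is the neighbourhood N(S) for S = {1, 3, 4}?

The union of neighbours of {1, 3, 4} is {A, B}, which has 2 elements.
Since |N(S)| = 2 < |S| = 3, Hall's condition fails for this subset.

2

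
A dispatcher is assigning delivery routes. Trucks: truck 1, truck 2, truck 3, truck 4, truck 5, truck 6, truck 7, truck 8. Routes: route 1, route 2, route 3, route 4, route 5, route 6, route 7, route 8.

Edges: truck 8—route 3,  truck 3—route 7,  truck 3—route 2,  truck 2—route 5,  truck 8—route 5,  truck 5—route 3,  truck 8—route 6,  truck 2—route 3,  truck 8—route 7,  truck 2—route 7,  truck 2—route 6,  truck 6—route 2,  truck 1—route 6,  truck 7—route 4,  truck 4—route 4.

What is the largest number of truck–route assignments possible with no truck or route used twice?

For example, pair truck 1→route 6, truck 2→route 5, truck 3→route 7, truck 4→route 4, truck 5→route 3, truck 6→route 2.
The set {truck 1, truck 2, truck 3, truck 4, truck 5, truck 6, truck 7, truck 8} has only 6 neighbours ({route 2, route 3, route 4, route 5, route 6, route 7}), so by Hall's theorem at most 6 of the 8 trucks can be matched.

6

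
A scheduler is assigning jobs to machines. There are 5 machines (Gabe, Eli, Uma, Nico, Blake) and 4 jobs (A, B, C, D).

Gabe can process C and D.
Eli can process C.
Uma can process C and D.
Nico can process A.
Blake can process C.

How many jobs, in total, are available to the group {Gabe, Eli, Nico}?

3

The union of neighbours of {Gabe, Eli, Nico} is {A, C, D}, which has 3 elements.
Since |N(S)| = 3 ≥ |S| = 3, Hall's condition holds for this subset.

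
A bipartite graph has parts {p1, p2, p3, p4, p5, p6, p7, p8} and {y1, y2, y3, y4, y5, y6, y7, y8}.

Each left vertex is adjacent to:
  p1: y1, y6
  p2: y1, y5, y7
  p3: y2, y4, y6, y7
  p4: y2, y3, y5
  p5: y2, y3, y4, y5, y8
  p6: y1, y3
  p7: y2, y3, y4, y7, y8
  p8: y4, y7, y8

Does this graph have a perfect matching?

A valid assignment of size 8: p1→y6, p2→y5, p3→y2, p4→y3, p5→y8, p6→y1, p7→y4, p8→y7.
All 8 left vertices are covered.

Yes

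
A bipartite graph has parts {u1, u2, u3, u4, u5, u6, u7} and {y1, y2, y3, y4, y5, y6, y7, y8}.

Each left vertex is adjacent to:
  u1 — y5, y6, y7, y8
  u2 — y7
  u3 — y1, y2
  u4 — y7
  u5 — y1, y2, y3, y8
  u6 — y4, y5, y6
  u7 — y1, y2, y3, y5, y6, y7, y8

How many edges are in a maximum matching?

For example, pair u1-y8, u2-y7, u3-y1, u5-y3, u6-y4, u7-y6.
The set {u2, u4} has only 1 neighbour ({y7}), so by Hall's theorem at most 6 of the 7 left vertices can be matched.

6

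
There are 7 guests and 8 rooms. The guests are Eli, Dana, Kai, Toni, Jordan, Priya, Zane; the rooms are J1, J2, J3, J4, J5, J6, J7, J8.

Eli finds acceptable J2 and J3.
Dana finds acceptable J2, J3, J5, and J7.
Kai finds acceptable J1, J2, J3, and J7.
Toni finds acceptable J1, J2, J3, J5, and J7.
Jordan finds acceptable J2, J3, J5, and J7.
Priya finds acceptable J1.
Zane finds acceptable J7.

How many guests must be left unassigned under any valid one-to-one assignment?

2

One maximum matching: Eli-J2, Dana-J5, Kai-J1, Toni-J7, Jordan-J3.
The set {Eli, Dana, Kai, Toni, Jordan, Priya, Zane} has only 5 neighbours ({J1, J2, J3, J5, J7}), so by Hall's theorem at most 5 of the 7 guests can be matched.
That matches 5 of the 7, leaving 2 unmatched; no matching can do better.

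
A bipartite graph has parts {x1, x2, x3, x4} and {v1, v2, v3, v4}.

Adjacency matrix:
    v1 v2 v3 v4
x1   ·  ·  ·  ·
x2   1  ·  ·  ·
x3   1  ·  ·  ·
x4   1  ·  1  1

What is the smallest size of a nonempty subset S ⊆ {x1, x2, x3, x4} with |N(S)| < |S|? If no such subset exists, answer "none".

Take S = {x1}. Its neighbourhood is {}, so |N(S)| = 0 < |S| = 1.

1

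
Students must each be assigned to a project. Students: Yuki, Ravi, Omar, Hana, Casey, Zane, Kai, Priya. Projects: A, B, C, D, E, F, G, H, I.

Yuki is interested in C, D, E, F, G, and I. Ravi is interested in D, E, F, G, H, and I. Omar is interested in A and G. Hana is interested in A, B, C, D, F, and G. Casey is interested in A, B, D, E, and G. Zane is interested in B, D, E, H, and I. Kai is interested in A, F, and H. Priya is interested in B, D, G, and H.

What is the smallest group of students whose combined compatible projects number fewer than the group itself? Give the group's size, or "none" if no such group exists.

A matching saturating every student exists, for instance Yuki→I, Ravi→D, Omar→A, Hana→F, Casey→G, Zane→E, Kai→H, Priya→B.
By Hall's marriage theorem, this means |N(S)| ≥ |S| for every subset S, so no violating subset exists.

none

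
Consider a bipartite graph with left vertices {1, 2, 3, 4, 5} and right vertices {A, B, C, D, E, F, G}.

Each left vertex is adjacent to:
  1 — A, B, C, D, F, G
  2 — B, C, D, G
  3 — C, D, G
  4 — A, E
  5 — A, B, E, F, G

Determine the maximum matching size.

5

One maximum matching: 1→A, 2→B, 3→C, 4→E, 5→G.
All 5 left vertices are matched, so no larger matching exists.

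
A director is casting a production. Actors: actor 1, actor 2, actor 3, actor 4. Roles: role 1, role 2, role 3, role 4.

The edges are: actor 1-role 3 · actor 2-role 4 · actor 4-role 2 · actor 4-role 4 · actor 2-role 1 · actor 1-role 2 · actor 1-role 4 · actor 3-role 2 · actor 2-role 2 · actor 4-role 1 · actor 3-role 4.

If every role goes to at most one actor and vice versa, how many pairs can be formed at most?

One maximum matching: actor 1–role 3, actor 2–role 2, actor 3–role 4, actor 4–role 1.
This saturates every actor, so 4 is the maximum.

4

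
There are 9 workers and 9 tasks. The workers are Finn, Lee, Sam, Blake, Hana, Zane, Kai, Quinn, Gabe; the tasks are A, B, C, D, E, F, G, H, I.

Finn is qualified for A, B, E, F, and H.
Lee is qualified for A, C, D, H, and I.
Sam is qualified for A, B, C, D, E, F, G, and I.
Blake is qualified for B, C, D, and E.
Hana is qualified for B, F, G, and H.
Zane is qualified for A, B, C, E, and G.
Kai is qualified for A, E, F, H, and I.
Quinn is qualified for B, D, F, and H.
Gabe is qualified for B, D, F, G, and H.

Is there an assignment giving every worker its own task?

Yes

A valid assignment of size 9: Finn-H, Lee-C, Sam-E, Blake-B, Hana-F, Zane-A, Kai-I, Quinn-D, Gabe-G.
All 9 workers are covered.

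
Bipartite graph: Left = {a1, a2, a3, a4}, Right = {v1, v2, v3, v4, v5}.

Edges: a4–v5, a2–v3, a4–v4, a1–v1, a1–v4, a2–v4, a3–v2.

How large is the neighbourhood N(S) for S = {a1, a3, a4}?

The union of neighbours of {a1, a3, a4} is {v1, v2, v4, v5}, which has 4 elements.
Since |N(S)| = 4 ≥ |S| = 3, Hall's condition holds for this subset.

4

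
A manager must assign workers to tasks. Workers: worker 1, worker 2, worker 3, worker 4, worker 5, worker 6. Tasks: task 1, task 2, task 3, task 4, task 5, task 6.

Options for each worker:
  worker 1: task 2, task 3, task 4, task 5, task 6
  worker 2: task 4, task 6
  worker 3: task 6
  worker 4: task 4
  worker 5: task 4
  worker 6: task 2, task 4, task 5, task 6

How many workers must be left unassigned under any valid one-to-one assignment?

A valid assignment of size 4: worker 1-task 5, worker 2-task 4, worker 3-task 6, worker 6-task 2.
The set {worker 2, worker 3, worker 4, worker 5} has only 2 neighbours ({task 4, task 6}), so by Hall's theorem at most 4 of the 6 workers can be matched.
That matches 4 of the 6, leaving 2 unmatched; no matching can do better.

2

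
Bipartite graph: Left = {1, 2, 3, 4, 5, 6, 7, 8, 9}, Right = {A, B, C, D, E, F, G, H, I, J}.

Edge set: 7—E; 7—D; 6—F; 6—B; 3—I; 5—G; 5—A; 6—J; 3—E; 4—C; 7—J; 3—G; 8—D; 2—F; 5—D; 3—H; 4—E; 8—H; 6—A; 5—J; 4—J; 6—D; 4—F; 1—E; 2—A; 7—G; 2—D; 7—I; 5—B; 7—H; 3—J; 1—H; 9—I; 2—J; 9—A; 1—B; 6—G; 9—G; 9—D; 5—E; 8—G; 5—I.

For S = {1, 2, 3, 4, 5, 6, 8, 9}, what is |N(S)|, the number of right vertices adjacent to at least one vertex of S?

10

The union of neighbours of {1, 2, 3, 4, 5, 6, 8, 9} is {A, B, C, D, E, F, G, H, I, J}, which has 10 elements.
Since |N(S)| = 10 ≥ |S| = 8, Hall's condition holds for this subset.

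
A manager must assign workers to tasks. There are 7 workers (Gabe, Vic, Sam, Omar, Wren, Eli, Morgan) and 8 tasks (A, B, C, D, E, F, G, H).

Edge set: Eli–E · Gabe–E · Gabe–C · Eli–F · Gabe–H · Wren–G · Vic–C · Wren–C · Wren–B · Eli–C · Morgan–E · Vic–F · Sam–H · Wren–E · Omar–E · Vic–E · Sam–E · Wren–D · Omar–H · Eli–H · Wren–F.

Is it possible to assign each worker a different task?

No

The set {Gabe, Vic, Sam, Omar, Eli, Morgan} has only 4 neighbours ({C, E, F, H}), so by Hall's theorem at most 5 of the 7 workers can be matched.
Hence no matching covers every worker.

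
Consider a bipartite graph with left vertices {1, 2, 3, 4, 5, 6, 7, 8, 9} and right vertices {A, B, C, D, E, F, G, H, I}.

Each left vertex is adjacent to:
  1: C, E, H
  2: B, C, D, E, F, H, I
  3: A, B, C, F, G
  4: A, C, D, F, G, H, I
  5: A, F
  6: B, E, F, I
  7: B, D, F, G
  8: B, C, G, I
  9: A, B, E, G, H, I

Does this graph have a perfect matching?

Yes

For example, pair 1–E, 2–H, 3–A, 4–D, 5–F, 6–I, 7–B, 8–C, 9–G.
All 9 left vertices are covered.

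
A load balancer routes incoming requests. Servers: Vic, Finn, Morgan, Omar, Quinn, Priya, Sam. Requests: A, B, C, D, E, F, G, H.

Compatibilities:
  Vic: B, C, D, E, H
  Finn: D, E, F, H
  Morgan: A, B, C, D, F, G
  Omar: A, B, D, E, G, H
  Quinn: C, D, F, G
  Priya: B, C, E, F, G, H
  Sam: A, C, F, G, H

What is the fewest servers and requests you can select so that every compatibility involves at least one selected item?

7

{Vic, Finn, Morgan, Omar, Quinn, Priya, Sam} is a vertex cover of size 7: every edge has an endpoint in this set.
No smaller cover exists because Vic–H, Finn–D, Morgan–B, Omar–A, Quinn–F, Priya–E, Sam–G is a matching of size 7, and a cover must include an endpoint of each of these disjoint edges (König's theorem).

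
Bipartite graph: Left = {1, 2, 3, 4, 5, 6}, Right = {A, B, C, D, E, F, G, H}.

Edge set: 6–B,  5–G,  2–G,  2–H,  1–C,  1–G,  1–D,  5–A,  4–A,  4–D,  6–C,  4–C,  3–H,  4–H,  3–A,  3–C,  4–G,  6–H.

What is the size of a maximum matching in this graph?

6

One maximum matching: 1–D, 2–H, 3–C, 4–A, 5–G, 6–B.
All 6 left vertices are matched, so no larger matching exists.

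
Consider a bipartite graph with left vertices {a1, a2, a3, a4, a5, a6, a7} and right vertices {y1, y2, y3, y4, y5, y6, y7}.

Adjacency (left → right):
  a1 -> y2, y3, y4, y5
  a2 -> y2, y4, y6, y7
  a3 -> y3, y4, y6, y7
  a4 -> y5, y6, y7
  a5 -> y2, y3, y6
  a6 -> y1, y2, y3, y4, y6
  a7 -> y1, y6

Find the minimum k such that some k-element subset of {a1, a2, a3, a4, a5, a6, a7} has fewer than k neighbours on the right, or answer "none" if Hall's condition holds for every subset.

A matching saturating every left vertex exists, for instance a1→y5, a2→y2, a3→y4, a4→y7, a5→y3, a6→y6, a7→y1.
By Hall's marriage theorem, this means |N(S)| ≥ |S| for every subset S, so no violating subset exists.

none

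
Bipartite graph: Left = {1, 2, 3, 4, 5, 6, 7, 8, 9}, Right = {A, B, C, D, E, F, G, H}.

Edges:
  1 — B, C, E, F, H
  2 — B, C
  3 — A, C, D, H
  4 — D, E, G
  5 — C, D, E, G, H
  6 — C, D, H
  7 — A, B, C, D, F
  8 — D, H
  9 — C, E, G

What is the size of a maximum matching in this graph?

For example, pair 1–F, 2–B, 3–C, 4–E, 5–G, 6–H, 7–A, 8–D.
The set {1, 2, 3, 4, 5, 6, 7, 8, 9} has only 8 neighbours ({A, B, C, D, E, F, G, H}), so by Hall's theorem at most 8 of the 9 left vertices can be matched.

8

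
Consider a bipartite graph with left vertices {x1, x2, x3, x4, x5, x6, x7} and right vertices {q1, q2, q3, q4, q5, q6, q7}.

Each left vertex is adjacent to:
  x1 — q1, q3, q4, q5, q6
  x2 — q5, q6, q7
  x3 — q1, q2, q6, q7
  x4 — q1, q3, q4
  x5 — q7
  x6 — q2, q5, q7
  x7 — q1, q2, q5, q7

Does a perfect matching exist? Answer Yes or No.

For example, pair x1-q4, x2-q6, x3-q1, x4-q3, x5-q7, x6-q5, x7-q2.
Every left vertex is matched, so this is a perfect matching.

Yes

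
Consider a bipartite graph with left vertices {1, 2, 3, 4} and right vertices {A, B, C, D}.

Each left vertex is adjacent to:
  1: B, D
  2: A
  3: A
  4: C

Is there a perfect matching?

The set {2, 3} has only 1 neighbour ({A}), so by Hall's theorem at most 3 of the 4 left vertices can be matched.
Hence no matching covers every left vertex.

No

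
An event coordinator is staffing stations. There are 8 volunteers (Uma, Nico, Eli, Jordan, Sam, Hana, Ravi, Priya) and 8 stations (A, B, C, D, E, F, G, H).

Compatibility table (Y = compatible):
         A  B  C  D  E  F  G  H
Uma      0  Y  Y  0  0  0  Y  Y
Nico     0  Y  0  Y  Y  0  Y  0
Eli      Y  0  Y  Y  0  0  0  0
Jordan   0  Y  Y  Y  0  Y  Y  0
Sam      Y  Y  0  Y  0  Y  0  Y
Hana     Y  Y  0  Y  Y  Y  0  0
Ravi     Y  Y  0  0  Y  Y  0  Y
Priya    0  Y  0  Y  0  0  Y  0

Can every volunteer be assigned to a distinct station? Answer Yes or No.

For example, pair Uma→C, Nico→E, Eli→D, Jordan→G, Sam→F, Hana→A, Ravi→H, Priya→B.
Every volunteer is matched, so this is a perfect matching.

Yes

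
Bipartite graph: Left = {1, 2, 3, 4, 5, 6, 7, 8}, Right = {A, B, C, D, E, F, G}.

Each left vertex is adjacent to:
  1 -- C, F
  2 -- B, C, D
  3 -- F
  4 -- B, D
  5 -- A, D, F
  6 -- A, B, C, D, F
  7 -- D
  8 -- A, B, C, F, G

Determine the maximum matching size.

6

One maximum matching: 1→C, 2→D, 3→F, 4→B, 5→A, 8→G.
The set {1, 2, 3, 4, 5, 6, 7} has only 5 neighbours ({A, B, C, D, F}), so by Hall's theorem at most 6 of the 8 left vertices can be matched.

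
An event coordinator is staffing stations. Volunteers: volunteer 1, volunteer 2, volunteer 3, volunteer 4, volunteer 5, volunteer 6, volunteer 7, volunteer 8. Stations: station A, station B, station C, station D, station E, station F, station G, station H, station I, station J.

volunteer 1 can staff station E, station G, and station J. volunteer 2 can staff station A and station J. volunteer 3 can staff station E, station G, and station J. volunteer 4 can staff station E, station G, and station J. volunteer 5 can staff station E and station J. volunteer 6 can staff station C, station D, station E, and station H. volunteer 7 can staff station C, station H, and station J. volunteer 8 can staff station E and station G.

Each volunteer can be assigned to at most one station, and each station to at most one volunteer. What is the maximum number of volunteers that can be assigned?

One maximum matching: volunteer 1-station E, volunteer 2-station A, volunteer 3-station G, volunteer 4-station J, volunteer 6-station D, volunteer 7-station H.
The set {volunteer 1, volunteer 3, volunteer 4, volunteer 5, volunteer 8} has only 3 neighbours ({station E, station G, station J}), so by Hall's theorem at most 6 of the 8 volunteers can be matched.

6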